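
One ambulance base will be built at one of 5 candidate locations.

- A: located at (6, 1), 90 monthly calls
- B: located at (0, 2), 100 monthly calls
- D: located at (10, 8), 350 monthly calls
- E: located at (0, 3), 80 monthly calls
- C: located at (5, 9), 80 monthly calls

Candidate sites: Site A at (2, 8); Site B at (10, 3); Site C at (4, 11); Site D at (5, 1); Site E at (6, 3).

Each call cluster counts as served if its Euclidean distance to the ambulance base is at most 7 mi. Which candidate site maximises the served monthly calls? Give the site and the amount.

Site E, covering 700

Coverage radius r = 7 mi; a point is covered iff (Δx)²+(Δy)² ≤ 7² = 49.
  Site A (2, 8): covers {B, E, C} → 260
  Site B (10, 3): covers {A, D} → 440
  Site C (4, 11): covers {D, C} → 430
  Site D (5, 1): covers {A, B, E} → 270
  Site E (6, 3): covers {A, B, D, E, C} → 700
Maximum coverage at Site E: 700 monthly calls.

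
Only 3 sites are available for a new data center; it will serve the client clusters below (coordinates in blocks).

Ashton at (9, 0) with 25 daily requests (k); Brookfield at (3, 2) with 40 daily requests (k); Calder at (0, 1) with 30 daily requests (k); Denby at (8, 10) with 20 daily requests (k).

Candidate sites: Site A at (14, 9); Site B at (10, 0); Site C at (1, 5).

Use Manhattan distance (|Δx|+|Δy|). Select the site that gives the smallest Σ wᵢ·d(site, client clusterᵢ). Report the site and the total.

Total weighted distance at each candidate:
  Site A (14, 9): total = 1870
  Site B (10, 0): total = 955
  Site C (1, 5): total = 915
Minimum is at Site C with total 915 blocks.

Site C, total 915 blocks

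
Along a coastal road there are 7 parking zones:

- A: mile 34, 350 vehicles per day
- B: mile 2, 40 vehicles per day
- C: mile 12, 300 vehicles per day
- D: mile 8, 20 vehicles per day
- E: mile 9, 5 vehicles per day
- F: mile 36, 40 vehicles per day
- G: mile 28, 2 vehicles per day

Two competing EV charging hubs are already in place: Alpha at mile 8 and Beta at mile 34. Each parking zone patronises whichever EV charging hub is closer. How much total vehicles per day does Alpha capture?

The indifferent point is the midpoint (8+34)/2 = 21; parking zones left of it (closer to Alpha at 8) go to Alpha, those right go to Beta.
  B at 2 (w=40) → Alpha
  D at 8 (w=20) → Alpha
  E at 9 (w=5) → Alpha
  C at 12 (w=300) → Alpha
  G at 28 (w=2) → Beta
  A at 34 (w=350) → Beta
  F at 36 (w=40) → Beta
Alpha captures 365; Beta captures 392.

365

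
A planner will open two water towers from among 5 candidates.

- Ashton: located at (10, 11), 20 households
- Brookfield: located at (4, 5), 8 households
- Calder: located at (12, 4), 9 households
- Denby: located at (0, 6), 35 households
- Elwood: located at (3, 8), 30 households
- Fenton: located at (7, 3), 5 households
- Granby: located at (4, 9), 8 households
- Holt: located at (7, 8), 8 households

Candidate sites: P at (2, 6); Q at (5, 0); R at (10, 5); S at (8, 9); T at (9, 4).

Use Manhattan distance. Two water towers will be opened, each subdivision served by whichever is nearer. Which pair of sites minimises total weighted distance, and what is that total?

Evaluate every pair (each demand assigned to the nearer of the two):
  {P, S}: total = 428
  {P, R}: total = 444
  {P, T}: total = 474
  {P, Q}: total = 664
  {S, T}: total = 783
  {R, S}: total = 793
  {Q, S}: total = 847
  {R, T}: total = 1023
  {Q, R}: total = 1033
  {Q, T}: total = 1063
Best pair: {P, S} with total 428.

{P, S}, total 428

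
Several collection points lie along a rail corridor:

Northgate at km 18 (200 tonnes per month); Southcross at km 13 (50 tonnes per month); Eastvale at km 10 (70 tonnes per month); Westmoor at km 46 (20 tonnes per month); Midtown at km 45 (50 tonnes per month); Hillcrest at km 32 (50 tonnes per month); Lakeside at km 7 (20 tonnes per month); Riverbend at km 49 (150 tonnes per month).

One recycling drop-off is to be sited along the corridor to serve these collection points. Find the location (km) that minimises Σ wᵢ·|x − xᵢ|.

For a sum of weighted absolute distances on a line, the optimum is the weighted median (not the mean). Total weight W = 610; half-weight = 305.
Sort by position and accumulate weight:
  km 7 (Lakeside, w=20) → cum 20
  km 10 (Eastvale, w=70) → cum 90
  km 13 (Southcross, w=50) → cum 140
  km 18 (Northgate, w=200) → cum 340  ≥ 305 → median here
  km 32 (Hillcrest, w=50) → cum 390
  km 45 (Midtown, w=50) → cum 440
  km 46 (Westmoor, w=20) → cum 460
  km 49 (Riverbend, w=150) → cum 610
Optimal location: km 18.

x = 18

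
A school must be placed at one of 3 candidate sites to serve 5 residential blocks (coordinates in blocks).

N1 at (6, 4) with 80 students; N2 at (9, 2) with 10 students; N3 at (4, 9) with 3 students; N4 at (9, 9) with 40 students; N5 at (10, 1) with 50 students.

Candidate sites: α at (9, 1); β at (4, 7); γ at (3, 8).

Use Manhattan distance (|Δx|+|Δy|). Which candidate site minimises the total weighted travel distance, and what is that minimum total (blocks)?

α, total 899 blocks

Total weighted distance at each candidate:
  α (9, 1): total = 899
  β (4, 7): total = 1386
  γ (3, 8): total = 1666
Minimum is at α with total 899 blocks.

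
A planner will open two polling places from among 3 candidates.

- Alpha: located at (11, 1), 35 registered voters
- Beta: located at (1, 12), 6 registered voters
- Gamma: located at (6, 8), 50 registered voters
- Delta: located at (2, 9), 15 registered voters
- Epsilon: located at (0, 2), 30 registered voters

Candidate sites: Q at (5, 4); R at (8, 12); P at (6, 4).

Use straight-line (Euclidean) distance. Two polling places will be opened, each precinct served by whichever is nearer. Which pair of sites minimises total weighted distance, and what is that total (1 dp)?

Evaluate every pair (each demand assigned to the nearer of the two):
  {Q, P}: total = 706.8
  {R, P}: total = 731.9
  {Q, R}: total = 732.0
Best pair: {Q, P} with total 706.8.

{Q, P}, total 706.8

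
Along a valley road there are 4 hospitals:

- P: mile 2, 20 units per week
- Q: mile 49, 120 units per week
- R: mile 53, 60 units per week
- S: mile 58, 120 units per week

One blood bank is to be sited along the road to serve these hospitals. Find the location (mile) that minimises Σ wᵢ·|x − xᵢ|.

x = 53

For a sum of weighted absolute distances on a line, the optimum is the weighted median (not the mean). Total weight W = 320; half-weight = 160.
Sort by position and accumulate weight:
  mile 2 (P, w=20) → cum 20
  mile 49 (Q, w=120) → cum 140
  mile 53 (R, w=60) → cum 200  ≥ 160 → median here
  mile 58 (S, w=120) → cum 320
Optimal location: mile 53.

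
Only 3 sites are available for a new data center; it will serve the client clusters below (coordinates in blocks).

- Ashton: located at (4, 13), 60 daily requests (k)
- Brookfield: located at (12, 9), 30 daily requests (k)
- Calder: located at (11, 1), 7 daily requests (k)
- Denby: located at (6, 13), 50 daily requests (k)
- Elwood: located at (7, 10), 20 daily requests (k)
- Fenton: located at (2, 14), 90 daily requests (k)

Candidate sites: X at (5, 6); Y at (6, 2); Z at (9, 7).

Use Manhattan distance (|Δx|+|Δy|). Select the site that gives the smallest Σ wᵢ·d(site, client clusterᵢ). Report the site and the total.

Total weighted distance at each candidate:
  X (5, 6): total = 2367
  Y (6, 2): total = 3382
  Z (9, 7): total = 2676
Minimum is at X with total 2367 blocks.

X, total 2367 blocks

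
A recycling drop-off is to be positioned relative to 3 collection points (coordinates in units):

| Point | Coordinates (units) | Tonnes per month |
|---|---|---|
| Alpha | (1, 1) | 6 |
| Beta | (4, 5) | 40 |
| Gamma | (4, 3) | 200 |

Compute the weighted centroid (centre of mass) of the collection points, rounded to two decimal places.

(3.93, 3.28)

The minimiser of Σwᵢ‖p−pᵢ‖² is the weighted centroid p* = (Σwᵢpᵢ)/(Σwᵢ).
Σwᵢ = 246.
Σwᵢxᵢ = 6·1 + 40·4 + 200·4 = 966.
Σwᵢyᵢ = 6·1 + 40·5 + 200·3 = 806.
x* = 966/246 = 3.93, y* = 806/246 = 3.28.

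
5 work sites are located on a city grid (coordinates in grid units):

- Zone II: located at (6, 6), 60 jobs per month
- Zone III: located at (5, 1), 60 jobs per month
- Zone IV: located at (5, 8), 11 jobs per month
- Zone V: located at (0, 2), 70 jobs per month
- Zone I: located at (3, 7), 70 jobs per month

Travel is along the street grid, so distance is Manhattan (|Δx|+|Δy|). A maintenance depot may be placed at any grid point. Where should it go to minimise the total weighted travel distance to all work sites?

Manhattan distance separates: Σwᵢ(|x−xᵢ|+|y−yᵢ|) = Σwᵢ|x−xᵢ| + Σwᵢ|y−yᵢ|, so x and y are optimised independently as 1-D weighted medians.
Total weight W = 271; half = 135.5.
x-coordinate, sorted with cumulative weight:
  x=0 (Zone V, w=70) cum 70
  x=3 (Zone I, w=70) cum 140  ← median
  x=5 (Zone III, w=60) cum 200
  x=5 (Zone IV, w=11) cum 211
  x=6 (Zone II, w=60) cum 271
⇒ x* = 3
y-coordinate, sorted with cumulative weight:
  y=1 (Zone III, w=60) cum 60
  y=2 (Zone V, w=70) cum 130
  y=6 (Zone II, w=60) cum 190  ← median
  y=7 (Zone I, w=70) cum 260
  y=8 (Zone IV, w=11) cum 271
⇒ y* = 6

(3, 6)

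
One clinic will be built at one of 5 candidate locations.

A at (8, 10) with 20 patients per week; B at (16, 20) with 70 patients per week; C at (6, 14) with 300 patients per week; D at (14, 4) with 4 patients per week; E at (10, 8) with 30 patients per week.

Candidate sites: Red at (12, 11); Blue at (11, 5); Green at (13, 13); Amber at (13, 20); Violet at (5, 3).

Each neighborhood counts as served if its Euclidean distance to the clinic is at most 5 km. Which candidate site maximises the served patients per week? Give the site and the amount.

Amber, covering 70

Coverage radius r = 5 km; a point is covered iff (Δx)²+(Δy)² ≤ 5² = 25.
  Red (12, 11): covers {A, E} → 50
  Blue (11, 5): covers {D, E} → 34
  Green (13, 13): covers {none} → 0
  Amber (13, 20): covers {B} → 70
  Violet (5, 3): covers {none} → 0
Maximum coverage at Amber: 70 patients per week.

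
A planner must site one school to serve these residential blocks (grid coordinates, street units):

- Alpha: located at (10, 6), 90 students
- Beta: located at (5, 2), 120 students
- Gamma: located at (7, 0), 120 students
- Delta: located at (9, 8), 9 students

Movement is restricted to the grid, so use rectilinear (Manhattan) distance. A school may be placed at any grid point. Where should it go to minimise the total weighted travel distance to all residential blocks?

Manhattan distance separates: Σwᵢ(|x−xᵢ|+|y−yᵢ|) = Σwᵢ|x−xᵢ| + Σwᵢ|y−yᵢ|, so x and y are optimised independently as 1-D weighted medians.
Total weight W = 339; half = 169.5.
x-coordinate, sorted with cumulative weight:
  x=5 (Beta, w=120) cum 120
  x=7 (Gamma, w=120) cum 240  ← median
  x=9 (Delta, w=9) cum 249
  x=10 (Alpha, w=90) cum 339
⇒ x* = 7
y-coordinate, sorted with cumulative weight:
  y=0 (Gamma, w=120) cum 120
  y=2 (Beta, w=120) cum 240  ← median
  y=6 (Alpha, w=90) cum 330
  y=8 (Delta, w=9) cum 339
⇒ y* = 2

(7, 2)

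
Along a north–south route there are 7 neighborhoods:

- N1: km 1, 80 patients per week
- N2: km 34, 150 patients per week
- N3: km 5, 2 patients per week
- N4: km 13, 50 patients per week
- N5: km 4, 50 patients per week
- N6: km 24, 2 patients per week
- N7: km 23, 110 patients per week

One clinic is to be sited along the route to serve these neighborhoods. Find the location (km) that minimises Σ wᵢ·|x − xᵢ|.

x = 23

For a sum of weighted absolute distances on a line, the optimum is the weighted median (not the mean). Total weight W = 444; half-weight = 222.
Sort by position and accumulate weight:
  km 1 (N1, w=80) → cum 80
  km 4 (N5, w=50) → cum 130
  km 5 (N3, w=2) → cum 132
  km 13 (N4, w=50) → cum 182
  km 23 (N7, w=110) → cum 292  ≥ 222 → median here
  km 24 (N6, w=2) → cum 294
  km 34 (N2, w=150) → cum 444
Optimal location: km 23.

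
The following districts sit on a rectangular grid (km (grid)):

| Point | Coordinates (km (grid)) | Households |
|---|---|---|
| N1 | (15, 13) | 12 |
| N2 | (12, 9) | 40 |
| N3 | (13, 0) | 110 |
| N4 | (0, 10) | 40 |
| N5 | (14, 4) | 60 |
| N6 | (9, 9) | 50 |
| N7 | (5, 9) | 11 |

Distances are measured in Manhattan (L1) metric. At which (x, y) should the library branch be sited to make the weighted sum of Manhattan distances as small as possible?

(13, 4)

Manhattan distance separates: Σwᵢ(|x−xᵢ|+|y−yᵢ|) = Σwᵢ|x−xᵢ| + Σwᵢ|y−yᵢ|, so x and y are optimised independently as 1-D weighted medians.
Total weight W = 323; half = 161.5.
x-coordinate, sorted with cumulative weight:
  x=0 (N4, w=40) cum 40
  x=5 (N7, w=11) cum 51
  x=9 (N6, w=50) cum 101
  x=12 (N2, w=40) cum 141
  x=13 (N3, w=110) cum 251  ← median
  x=14 (N5, w=60) cum 311
  x=15 (N1, w=12) cum 323
⇒ x* = 13
y-coordinate, sorted with cumulative weight:
  y=0 (N3, w=110) cum 110
  y=4 (N5, w=60) cum 170  ← median
  y=9 (N2, w=40) cum 210
  y=9 (N6, w=50) cum 260
  y=9 (N7, w=11) cum 271
  y=10 (N4, w=40) cum 311
  y=13 (N1, w=12) cum 323
⇒ y* = 4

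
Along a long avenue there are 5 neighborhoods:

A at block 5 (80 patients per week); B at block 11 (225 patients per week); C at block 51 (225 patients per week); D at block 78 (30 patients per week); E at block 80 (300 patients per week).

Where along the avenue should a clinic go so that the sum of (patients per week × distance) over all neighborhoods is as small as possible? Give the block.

For a sum of weighted absolute distances on a line, the optimum is the weighted median (not the mean). Total weight W = 860; half-weight = 430.
Sort by position and accumulate weight:
  block 5 (A, w=80) → cum 80
  block 11 (B, w=225) → cum 305
  block 51 (C, w=225) → cum 530  ≥ 430 → median here
  block 78 (D, w=30) → cum 560
  block 80 (E, w=300) → cum 860
Optimal location: block 51.

x = 51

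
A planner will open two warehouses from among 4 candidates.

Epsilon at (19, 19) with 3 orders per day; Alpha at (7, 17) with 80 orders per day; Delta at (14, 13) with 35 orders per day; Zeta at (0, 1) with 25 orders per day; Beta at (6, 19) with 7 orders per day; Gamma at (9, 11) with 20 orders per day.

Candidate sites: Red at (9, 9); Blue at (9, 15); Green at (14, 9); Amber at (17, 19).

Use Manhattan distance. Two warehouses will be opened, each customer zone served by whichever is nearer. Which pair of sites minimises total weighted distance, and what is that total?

{Red, Blue}, total 1121

Evaluate every pair (each demand assigned to the nearer of the two):
  {Red, Blue}: total = 1121
  {Blue, Green}: total = 1181
  {Blue, Amber}: total = 1275
  {Red, Green}: total = 1541
  {Red, Amber}: total = 1663
  {Green, Amber}: total = 1873
Best pair: {Red, Blue} with total 1121.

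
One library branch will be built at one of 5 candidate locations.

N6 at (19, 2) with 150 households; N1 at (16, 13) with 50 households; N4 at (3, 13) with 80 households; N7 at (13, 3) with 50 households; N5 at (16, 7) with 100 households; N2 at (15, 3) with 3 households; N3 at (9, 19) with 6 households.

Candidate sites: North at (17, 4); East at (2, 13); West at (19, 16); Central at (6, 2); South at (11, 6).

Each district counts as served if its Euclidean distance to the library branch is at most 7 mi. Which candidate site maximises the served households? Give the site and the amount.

North, covering 303

Coverage radius r = 7 mi; a point is covered iff (Δx)²+(Δy)² ≤ 7² = 49.
  North (17, 4): covers {N6, N7, N5, N2} → 303
  East (2, 13): covers {N4} → 80
  West (19, 16): covers {N1} → 50
  Central (6, 2): covers {none} → 0
  South (11, 6): covers {N7, N5, N2} → 153
Maximum coverage at North: 303 households.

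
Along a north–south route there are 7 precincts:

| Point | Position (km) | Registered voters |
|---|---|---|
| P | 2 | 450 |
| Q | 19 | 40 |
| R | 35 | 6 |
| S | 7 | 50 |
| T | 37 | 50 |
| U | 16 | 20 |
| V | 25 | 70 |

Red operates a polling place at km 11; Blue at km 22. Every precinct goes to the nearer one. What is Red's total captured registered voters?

The indifferent point is the midpoint (11+22)/2 = 16.5; precincts left of it (closer to Red at 11) go to Red, those right go to Blue.
  P at 2 (w=450) → Red
  S at 7 (w=50) → Red
  U at 16 (w=20) → Red
  Q at 19 (w=40) → Blue
  V at 25 (w=70) → Blue
  R at 35 (w=6) → Blue
  T at 37 (w=50) → Blue
Red captures 520; Blue captures 166.

520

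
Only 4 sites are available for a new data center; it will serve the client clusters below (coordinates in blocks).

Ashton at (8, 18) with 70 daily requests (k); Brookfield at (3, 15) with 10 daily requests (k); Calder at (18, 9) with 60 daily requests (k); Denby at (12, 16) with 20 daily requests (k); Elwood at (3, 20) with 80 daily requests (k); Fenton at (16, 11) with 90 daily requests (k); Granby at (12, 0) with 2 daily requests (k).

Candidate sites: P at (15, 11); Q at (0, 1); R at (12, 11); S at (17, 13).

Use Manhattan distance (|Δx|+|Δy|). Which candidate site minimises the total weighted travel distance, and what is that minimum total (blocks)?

Total weighted distance at each candidate:
  P (15, 11): total = 3398
  Q (0, 1): total = 8146
  R (12, 11): total = 3302
  S (17, 13): total = 3586
Minimum is at R with total 3302 blocks.

R, total 3302 blocks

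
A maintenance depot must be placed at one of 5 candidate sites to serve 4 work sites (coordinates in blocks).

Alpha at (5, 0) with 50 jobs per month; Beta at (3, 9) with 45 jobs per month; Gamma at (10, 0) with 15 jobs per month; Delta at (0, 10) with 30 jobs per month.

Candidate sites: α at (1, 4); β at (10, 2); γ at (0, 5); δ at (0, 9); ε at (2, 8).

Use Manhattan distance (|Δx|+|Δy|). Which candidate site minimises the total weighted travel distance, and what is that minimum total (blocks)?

ε, total 1000 blocks

Total weighted distance at each candidate:
  α (1, 4): total = 1120
  β (10, 2): total = 1550
  γ (0, 5): total = 1190
  δ (0, 9): total = 1150
  ε (2, 8): total = 1000
Minimum is at ε with total 1000 blocks.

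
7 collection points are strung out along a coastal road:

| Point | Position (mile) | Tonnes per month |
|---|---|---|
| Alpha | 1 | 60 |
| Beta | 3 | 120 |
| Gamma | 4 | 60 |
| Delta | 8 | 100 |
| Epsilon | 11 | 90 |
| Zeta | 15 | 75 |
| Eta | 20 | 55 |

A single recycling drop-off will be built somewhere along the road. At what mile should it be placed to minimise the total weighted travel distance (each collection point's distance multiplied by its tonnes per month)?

For a sum of weighted absolute distances on a line, the optimum is the weighted median (not the mean). Total weight W = 560; half-weight = 280.
Sort by position and accumulate weight:
  mile 1 (Alpha, w=60) → cum 60
  mile 3 (Beta, w=120) → cum 180
  mile 4 (Gamma, w=60) → cum 240
  mile 8 (Delta, w=100) → cum 340  ≥ 280 → median here
  mile 11 (Epsilon, w=90) → cum 430
  mile 15 (Zeta, w=75) → cum 505
  mile 20 (Eta, w=55) → cum 560
Optimal location: mile 8.

x = 8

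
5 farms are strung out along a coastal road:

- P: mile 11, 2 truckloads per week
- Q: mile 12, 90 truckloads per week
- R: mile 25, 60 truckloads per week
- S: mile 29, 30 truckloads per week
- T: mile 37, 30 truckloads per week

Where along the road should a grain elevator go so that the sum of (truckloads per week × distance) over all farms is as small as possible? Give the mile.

x = 25

For a sum of weighted absolute distances on a line, the optimum is the weighted median (not the mean). Total weight W = 212; half-weight = 106.
Sort by position and accumulate weight:
  mile 11 (P, w=2) → cum 2
  mile 12 (Q, w=90) → cum 92
  mile 25 (R, w=60) → cum 152  ≥ 106 → median here
  mile 29 (S, w=30) → cum 182
  mile 37 (T, w=30) → cum 212
Optimal location: mile 25.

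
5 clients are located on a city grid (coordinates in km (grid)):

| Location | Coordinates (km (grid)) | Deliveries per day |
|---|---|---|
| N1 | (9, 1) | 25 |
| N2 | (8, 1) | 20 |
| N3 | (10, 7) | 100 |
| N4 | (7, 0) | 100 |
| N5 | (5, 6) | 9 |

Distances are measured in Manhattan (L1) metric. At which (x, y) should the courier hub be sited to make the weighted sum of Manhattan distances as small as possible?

(8, 1)

Manhattan distance separates: Σwᵢ(|x−xᵢ|+|y−yᵢ|) = Σwᵢ|x−xᵢ| + Σwᵢ|y−yᵢ|, so x and y are optimised independently as 1-D weighted medians.
Total weight W = 254; half = 127.
x-coordinate, sorted with cumulative weight:
  x=5 (N5, w=9) cum 9
  x=7 (N4, w=100) cum 109
  x=8 (N2, w=20) cum 129  ← median
  x=9 (N1, w=25) cum 154
  x=10 (N3, w=100) cum 254
⇒ x* = 8
y-coordinate, sorted with cumulative weight:
  y=0 (N4, w=100) cum 100
  y=1 (N1, w=25) cum 125
  y=1 (N2, w=20) cum 145  ← median
  y=6 (N5, w=9) cum 154
  y=7 (N3, w=100) cum 254
⇒ y* = 1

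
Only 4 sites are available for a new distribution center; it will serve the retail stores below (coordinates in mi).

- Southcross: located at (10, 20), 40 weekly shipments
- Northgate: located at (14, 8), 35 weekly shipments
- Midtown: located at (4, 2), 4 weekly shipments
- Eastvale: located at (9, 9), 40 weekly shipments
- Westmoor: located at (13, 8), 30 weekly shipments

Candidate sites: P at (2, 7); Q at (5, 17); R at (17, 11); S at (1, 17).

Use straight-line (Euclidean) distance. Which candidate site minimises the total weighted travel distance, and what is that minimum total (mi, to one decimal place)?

Total weighted distance at each candidate:
  P (2, 7): total = 1676.1
  Q (5, 17): total = 1457.9
  R (17, 11): total = 1147.7
  S (1, 17): total = 1896.6
Minimum is at R with total 1147.7 mi.

R, total 1147.7 mi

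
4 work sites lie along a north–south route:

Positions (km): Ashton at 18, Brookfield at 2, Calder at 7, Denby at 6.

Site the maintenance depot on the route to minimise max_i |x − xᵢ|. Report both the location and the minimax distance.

The 1-center on a line is the midpoint of the two extreme points: leftmost at 2, rightmost at 18.
Optimal location = (2 + 18)/2 = 10; maximum distance = (18 − 2)/2 = 8.

location 10, max distance 8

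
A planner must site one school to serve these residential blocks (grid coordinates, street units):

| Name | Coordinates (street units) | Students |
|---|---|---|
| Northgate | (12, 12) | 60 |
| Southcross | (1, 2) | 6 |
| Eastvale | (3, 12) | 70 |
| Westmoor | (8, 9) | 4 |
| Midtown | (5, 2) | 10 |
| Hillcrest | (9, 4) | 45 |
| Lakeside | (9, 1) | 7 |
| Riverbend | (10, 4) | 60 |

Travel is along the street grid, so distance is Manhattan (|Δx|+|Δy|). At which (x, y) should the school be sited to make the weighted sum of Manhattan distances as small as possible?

Manhattan distance separates: Σwᵢ(|x−xᵢ|+|y−yᵢ|) = Σwᵢ|x−xᵢ| + Σwᵢ|y−yᵢ|, so x and y are optimised independently as 1-D weighted medians.
Total weight W = 262; half = 131.
x-coordinate, sorted with cumulative weight:
  x=1 (Southcross, w=6) cum 6
  x=3 (Eastvale, w=70) cum 76
  x=5 (Midtown, w=10) cum 86
  x=8 (Westmoor, w=4) cum 90
  x=9 (Hillcrest, w=45) cum 135  ← median
  x=9 (Lakeside, w=7) cum 142
  x=10 (Riverbend, w=60) cum 202
  x=12 (Northgate, w=60) cum 262
⇒ x* = 9
y-coordinate, sorted with cumulative weight:
  y=1 (Lakeside, w=7) cum 7
  y=2 (Southcross, w=6) cum 13
  y=2 (Midtown, w=10) cum 23
  y=4 (Hillcrest, w=45) cum 68
  y=4 (Riverbend, w=60) cum 128
  y=9 (Westmoor, w=4) cum 132  ← median
  y=12 (Northgate, w=60) cum 192
  y=12 (Eastvale, w=70) cum 262
⇒ y* = 9

(9, 9)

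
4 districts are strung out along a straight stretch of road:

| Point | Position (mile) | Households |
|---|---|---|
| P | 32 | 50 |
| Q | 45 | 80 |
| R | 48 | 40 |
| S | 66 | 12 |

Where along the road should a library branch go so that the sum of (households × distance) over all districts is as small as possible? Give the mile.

For a sum of weighted absolute distances on a line, the optimum is the weighted median (not the mean). Total weight W = 182; half-weight = 91.
Sort by position and accumulate weight:
  mile 32 (P, w=50) → cum 50
  mile 45 (Q, w=80) → cum 130  ≥ 91 → median here
  mile 48 (R, w=40) → cum 170
  mile 66 (S, w=12) → cum 182
Optimal location: mile 45.

x = 45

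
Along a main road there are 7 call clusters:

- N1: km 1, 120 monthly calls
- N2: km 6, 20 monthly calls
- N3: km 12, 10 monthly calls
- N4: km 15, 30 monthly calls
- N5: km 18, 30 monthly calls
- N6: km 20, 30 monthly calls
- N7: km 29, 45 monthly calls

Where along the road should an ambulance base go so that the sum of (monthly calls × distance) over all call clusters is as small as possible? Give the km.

x = 12

For a sum of weighted absolute distances on a line, the optimum is the weighted median (not the mean). Total weight W = 285; half-weight = 142.5.
Sort by position and accumulate weight:
  km 1 (N1, w=120) → cum 120
  km 6 (N2, w=20) → cum 140
  km 12 (N3, w=10) → cum 150  ≥ 142.5 → median here
  km 15 (N4, w=30) → cum 180
  km 18 (N5, w=30) → cum 210
  km 20 (N6, w=30) → cum 240
  km 29 (N7, w=45) → cum 285
Optimal location: km 12.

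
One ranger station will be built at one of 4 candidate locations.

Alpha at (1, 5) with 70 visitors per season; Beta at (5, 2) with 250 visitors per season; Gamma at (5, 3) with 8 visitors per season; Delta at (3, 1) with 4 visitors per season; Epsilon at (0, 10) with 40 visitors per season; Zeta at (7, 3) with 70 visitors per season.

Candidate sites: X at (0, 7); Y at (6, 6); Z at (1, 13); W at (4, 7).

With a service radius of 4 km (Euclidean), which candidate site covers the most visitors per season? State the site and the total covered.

Coverage radius r = 4 km; a point is covered iff (Δx)²+(Δy)² ≤ 4² = 16.
  X (0, 7): covers {Alpha, Epsilon} → 110
  Y (6, 6): covers {Gamma, Zeta} → 78
  Z (1, 13): covers {Epsilon} → 40
  W (4, 7): covers {Alpha} → 70
Maximum coverage at X: 110 visitors per season.

X, covering 110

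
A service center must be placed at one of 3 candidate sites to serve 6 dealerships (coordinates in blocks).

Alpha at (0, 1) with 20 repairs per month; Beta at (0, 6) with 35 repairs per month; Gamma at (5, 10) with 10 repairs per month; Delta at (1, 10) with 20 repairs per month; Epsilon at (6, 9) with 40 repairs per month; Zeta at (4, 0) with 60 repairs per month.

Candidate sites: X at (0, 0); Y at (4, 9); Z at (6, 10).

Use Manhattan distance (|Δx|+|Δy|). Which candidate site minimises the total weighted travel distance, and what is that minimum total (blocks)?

Y, total 1205 blocks

Total weighted distance at each candidate:
  X (0, 0): total = 1440
  Y (4, 9): total = 1205
  Z (6, 10): total = 1520
Minimum is at Y with total 1205 blocks.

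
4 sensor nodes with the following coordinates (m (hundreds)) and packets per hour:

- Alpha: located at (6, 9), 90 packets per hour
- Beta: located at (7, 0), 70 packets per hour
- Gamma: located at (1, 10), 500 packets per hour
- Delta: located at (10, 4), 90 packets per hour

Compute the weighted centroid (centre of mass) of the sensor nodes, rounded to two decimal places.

(3.24, 8.23)

The minimiser of Σwᵢ‖p−pᵢ‖² is the weighted centroid p* = (Σwᵢpᵢ)/(Σwᵢ).
Σwᵢ = 750.
Σwᵢxᵢ = 90·6 + 70·7 + 500·1 + 90·10 = 2430.
Σwᵢyᵢ = 90·9 + 70·0 + 500·10 + 90·4 = 6170.
x* = 2430/750 = 3.24, y* = 6170/750 = 8.23.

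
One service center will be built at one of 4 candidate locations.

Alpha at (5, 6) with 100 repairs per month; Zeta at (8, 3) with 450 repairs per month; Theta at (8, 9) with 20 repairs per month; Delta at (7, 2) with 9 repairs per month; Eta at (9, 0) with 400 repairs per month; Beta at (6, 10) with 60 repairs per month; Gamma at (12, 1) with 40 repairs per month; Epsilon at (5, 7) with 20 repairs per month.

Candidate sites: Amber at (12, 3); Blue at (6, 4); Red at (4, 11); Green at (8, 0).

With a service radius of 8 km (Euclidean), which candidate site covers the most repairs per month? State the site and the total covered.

Blue, covering 1099

Coverage radius r = 8 km; a point is covered iff (Δx)²+(Δy)² ≤ 8² = 64.
  Amber (12, 3): covers {Alpha, Zeta, Theta, Delta, Eta, Gamma} → 1019
  Blue (6, 4): covers {Alpha, Zeta, Theta, Delta, Eta, Beta, Gamma, Epsilon} → 1099
  Red (4, 11): covers {Alpha, Theta, Beta, Epsilon} → 200
  Green (8, 0): covers {Alpha, Zeta, Delta, Eta, Gamma, Epsilon} → 1019
Maximum coverage at Blue: 1099 repairs per month.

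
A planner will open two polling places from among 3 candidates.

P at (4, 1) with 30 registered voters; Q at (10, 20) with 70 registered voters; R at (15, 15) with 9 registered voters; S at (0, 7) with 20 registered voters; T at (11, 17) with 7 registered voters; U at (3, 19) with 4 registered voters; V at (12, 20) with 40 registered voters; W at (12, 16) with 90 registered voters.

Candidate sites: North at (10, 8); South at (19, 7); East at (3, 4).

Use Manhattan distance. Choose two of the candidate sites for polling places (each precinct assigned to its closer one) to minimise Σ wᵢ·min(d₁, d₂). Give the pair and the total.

Evaluate every pair (each demand assigned to the nearer of the two):
  {North, East}: total = 2778
  {North, South}: total = 3160
  {South, East}: total = 4314
Best pair: {North, East} with total 2778.

{North, East}, total 2778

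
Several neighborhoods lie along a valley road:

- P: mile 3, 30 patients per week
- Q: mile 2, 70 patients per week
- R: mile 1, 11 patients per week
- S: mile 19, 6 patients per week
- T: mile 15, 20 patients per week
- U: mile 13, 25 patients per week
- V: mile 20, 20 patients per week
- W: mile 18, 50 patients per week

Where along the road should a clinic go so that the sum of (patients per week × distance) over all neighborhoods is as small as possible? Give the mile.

For a sum of weighted absolute distances on a line, the optimum is the weighted median (not the mean). Total weight W = 232; half-weight = 116.
Sort by position and accumulate weight:
  mile 1 (R, w=11) → cum 11
  mile 2 (Q, w=70) → cum 81
  mile 3 (P, w=30) → cum 111
  mile 13 (U, w=25) → cum 136  ≥ 116 → median here
  mile 15 (T, w=20) → cum 156
  mile 18 (W, w=50) → cum 206
  mile 19 (S, w=6) → cum 212
  mile 20 (V, w=20) → cum 232
Optimal location: mile 13.

x = 13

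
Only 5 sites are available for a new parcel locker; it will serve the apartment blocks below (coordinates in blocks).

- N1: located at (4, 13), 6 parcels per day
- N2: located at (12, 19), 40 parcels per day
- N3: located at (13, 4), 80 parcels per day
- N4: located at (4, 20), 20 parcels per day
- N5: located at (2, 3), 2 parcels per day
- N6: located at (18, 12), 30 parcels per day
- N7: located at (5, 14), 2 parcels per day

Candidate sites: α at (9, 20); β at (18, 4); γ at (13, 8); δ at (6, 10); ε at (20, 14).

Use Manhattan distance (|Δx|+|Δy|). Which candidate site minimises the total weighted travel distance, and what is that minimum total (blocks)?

Total weighted distance at each candidate:
  α (9, 20): total = 2510
  β (18, 4): total = 2298
  γ (13, 8): total = 1634
  δ (6, 10): total = 2362
  ε (20, 14): total = 2630
Minimum is at γ with total 1634 blocks.

γ, total 1634 blocks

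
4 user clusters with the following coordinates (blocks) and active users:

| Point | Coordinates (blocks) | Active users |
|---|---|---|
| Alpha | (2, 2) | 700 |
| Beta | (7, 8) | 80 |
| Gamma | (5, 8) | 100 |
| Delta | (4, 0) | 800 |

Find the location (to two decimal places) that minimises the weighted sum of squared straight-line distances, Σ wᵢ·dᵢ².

The minimiser of Σwᵢ‖p−pᵢ‖² is the weighted centroid p* = (Σwᵢpᵢ)/(Σwᵢ).
Σwᵢ = 1680.
Σwᵢxᵢ = 700·2 + 80·7 + 100·5 + 800·4 = 5660.
Σwᵢyᵢ = 700·2 + 80·8 + 100·8 + 800·0 = 2840.
x* = 5660/1680 = 3.37, y* = 2840/1680 = 1.69.

(3.37, 1.69)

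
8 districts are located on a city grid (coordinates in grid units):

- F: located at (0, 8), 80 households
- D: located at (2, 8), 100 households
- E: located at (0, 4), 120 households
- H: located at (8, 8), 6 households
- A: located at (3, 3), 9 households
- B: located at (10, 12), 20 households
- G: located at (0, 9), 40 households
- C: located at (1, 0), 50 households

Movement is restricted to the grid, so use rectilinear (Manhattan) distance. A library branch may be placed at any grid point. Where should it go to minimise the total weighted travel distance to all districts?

Manhattan distance separates: Σwᵢ(|x−xᵢ|+|y−yᵢ|) = Σwᵢ|x−xᵢ| + Σwᵢ|y−yᵢ|, so x and y are optimised independently as 1-D weighted medians.
Total weight W = 425; half = 212.5.
x-coordinate, sorted with cumulative weight:
  x=0 (F, w=80) cum 80
  x=0 (E, w=120) cum 200
  x=0 (G, w=40) cum 240  ← median
  x=1 (C, w=50) cum 290
  x=2 (D, w=100) cum 390
  x=3 (A, w=9) cum 399
  x=8 (H, w=6) cum 405
  x=10 (B, w=20) cum 425
⇒ x* = 0
y-coordinate, sorted with cumulative weight:
  y=0 (C, w=50) cum 50
  y=3 (A, w=9) cum 59
  y=4 (E, w=120) cum 179
  y=8 (F, w=80) cum 259  ← median
  y=8 (D, w=100) cum 359
  y=8 (H, w=6) cum 365
  y=9 (G, w=40) cum 405
  y=12 (B, w=20) cum 425
⇒ y* = 8

(0, 8)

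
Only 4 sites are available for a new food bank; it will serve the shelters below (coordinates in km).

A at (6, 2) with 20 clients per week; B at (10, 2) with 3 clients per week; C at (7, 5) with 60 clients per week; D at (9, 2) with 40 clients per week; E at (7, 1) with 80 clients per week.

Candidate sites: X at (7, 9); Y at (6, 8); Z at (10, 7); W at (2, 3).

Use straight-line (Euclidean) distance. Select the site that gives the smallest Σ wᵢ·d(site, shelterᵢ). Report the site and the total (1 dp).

Z, total 1100.0 km

Total weighted distance at each candidate:
  X (7, 9): total = 1335.5
  Y (6, 8): total = 1165.4
  Z (10, 7): total = 1100.0
  W (2, 3): total = 1143.4
Minimum is at Z with total 1100.0 km.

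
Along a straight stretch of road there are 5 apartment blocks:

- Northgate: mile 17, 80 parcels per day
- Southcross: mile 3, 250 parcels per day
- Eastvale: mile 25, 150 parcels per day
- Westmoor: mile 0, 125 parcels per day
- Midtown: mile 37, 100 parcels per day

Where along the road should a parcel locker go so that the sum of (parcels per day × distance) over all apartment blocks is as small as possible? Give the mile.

x = 3

For a sum of weighted absolute distances on a line, the optimum is the weighted median (not the mean). Total weight W = 705; half-weight = 352.5.
Sort by position and accumulate weight:
  mile 0 (Westmoor, w=125) → cum 125
  mile 3 (Southcross, w=250) → cum 375  ≥ 352.5 → median here
  mile 17 (Northgate, w=80) → cum 455
  mile 25 (Eastvale, w=150) → cum 605
  mile 37 (Midtown, w=100) → cum 705
Optimal location: mile 3.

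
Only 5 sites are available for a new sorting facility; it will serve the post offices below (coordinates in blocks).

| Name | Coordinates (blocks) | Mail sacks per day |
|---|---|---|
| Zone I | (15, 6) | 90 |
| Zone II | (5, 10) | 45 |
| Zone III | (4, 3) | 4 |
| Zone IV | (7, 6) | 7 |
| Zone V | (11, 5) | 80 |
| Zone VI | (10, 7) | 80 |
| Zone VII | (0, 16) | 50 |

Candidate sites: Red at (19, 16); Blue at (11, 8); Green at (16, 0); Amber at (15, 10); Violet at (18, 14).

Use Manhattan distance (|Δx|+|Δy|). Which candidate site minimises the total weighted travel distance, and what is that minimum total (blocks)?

Total weighted distance at each candidate:
  Red (19, 16): total = 6336
  Blue (11, 8): total = 2340
  Green (16, 0): total = 5180
  Amber (15, 10): total = 3376
  Violet (18, 14): total = 5468
Minimum is at Blue with total 2340 blocks.

Blue, total 2340 blocks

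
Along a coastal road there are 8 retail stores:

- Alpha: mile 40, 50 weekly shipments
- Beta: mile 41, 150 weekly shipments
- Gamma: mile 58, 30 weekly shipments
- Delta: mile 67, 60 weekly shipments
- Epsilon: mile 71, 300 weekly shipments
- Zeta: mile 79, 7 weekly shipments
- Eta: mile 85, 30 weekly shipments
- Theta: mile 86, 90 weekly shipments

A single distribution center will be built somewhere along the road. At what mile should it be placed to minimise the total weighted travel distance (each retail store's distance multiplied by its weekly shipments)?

For a sum of weighted absolute distances on a line, the optimum is the weighted median (not the mean). Total weight W = 717; half-weight = 358.5.
Sort by position and accumulate weight:
  mile 40 (Alpha, w=50) → cum 50
  mile 41 (Beta, w=150) → cum 200
  mile 58 (Gamma, w=30) → cum 230
  mile 67 (Delta, w=60) → cum 290
  mile 71 (Epsilon, w=300) → cum 590  ≥ 358.5 → median here
  mile 79 (Zeta, w=7) → cum 597
  mile 85 (Eta, w=30) → cum 627
  mile 86 (Theta, w=90) → cum 717
Optimal location: mile 71.

x = 71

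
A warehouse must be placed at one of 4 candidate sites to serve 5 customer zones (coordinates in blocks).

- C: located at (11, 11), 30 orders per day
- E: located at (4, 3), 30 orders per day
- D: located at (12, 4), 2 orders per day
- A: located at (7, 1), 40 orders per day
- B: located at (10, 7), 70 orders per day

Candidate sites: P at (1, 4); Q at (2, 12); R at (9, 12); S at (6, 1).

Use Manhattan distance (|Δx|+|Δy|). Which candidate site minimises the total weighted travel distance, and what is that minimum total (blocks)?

S, total 1328 blocks

Total weighted distance at each candidate:
  P (1, 4): total = 1852
  Q (2, 12): total = 2216
  R (9, 12): total = 1472
  S (6, 1): total = 1328
Minimum is at S with total 1328 blocks.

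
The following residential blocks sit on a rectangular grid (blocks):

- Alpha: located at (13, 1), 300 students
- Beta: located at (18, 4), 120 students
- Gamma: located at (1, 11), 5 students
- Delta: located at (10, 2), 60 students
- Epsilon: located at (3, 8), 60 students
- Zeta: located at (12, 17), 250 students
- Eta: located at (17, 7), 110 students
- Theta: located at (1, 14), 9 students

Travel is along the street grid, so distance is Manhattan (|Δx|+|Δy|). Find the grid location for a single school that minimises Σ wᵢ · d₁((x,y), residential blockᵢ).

(13, 4)

Manhattan distance separates: Σwᵢ(|x−xᵢ|+|y−yᵢ|) = Σwᵢ|x−xᵢ| + Σwᵢ|y−yᵢ|, so x and y are optimised independently as 1-D weighted medians.
Total weight W = 914; half = 457.
x-coordinate, sorted with cumulative weight:
  x=1 (Gamma, w=5) cum 5
  x=1 (Theta, w=9) cum 14
  x=3 (Epsilon, w=60) cum 74
  x=10 (Delta, w=60) cum 134
  x=12 (Zeta, w=250) cum 384
  x=13 (Alpha, w=300) cum 684  ← median
  x=17 (Eta, w=110) cum 794
  x=18 (Beta, w=120) cum 914
⇒ x* = 13
y-coordinate, sorted with cumulative weight:
  y=1 (Alpha, w=300) cum 300
  y=2 (Delta, w=60) cum 360
  y=4 (Beta, w=120) cum 480  ← median
  y=7 (Eta, w=110) cum 590
  y=8 (Epsilon, w=60) cum 650
  y=11 (Gamma, w=5) cum 655
  y=14 (Theta, w=9) cum 664
  y=17 (Zeta, w=250) cum 914
⇒ y* = 4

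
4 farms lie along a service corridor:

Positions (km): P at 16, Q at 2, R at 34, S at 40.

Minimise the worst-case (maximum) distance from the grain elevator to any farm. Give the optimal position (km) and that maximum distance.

location 21, max distance 19

The 1-center on a line is the midpoint of the two extreme points: leftmost at 2, rightmost at 40.
Optimal location = (2 + 40)/2 = 21; maximum distance = (40 − 2)/2 = 19.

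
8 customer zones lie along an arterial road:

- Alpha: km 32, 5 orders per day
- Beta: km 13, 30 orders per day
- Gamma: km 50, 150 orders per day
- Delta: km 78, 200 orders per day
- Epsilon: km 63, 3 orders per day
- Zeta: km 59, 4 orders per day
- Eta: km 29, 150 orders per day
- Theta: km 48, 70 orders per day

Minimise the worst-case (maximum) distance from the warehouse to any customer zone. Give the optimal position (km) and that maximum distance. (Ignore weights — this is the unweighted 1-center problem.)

The 1-center on a line is the midpoint of the two extreme points: leftmost at 13, rightmost at 78.
Optimal location = (13 + 78)/2 = 45.5; maximum distance = (78 − 13)/2 = 32.5.

location 45.5, max distance 32.5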